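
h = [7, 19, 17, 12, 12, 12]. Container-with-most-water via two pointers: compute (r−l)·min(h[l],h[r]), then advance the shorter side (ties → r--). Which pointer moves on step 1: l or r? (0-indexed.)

l=0 r=5: min(7,12)*5=35 best=35 *, l++

l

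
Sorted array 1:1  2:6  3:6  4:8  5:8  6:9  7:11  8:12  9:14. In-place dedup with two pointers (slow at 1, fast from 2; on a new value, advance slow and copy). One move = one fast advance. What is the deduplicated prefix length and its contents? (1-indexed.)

length 7; prefix = [1, 6, 8, 9, 11, 12, 14]

slow=1 fast=2: a[fast]=6≠a[slow]=1 write a[2]=6, slow++,fast++
slow=2 fast=3: a[fast]=6=a[slow] dup, fast++
slow=2 fast=4: a[fast]=8≠a[slow]=6 write a[3]=8, slow++,fast++
slow=3 fast=5: a[fast]=8=a[slow] dup, fast++
slow=3 fast=6: a[fast]=9≠a[slow]=8 write a[4]=9, slow++,fast++
slow=4 fast=7: a[fast]=11≠a[slow]=9 write a[5]=11, slow++,fast++
slow=5 fast=8: a[fast]=12≠a[slow]=11 write a[6]=12, slow++,fast++
slow=6 fast=9: a[fast]=14≠a[slow]=12 write a[7]=14, slow++,fast++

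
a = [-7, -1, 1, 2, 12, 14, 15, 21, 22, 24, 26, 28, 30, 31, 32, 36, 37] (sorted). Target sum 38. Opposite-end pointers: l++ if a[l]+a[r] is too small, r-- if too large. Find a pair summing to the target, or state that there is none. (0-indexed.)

l=0 r=16: -7+37=30 <38, l++
l=1 r=16: -1+37=36 <38, l++
l=2 r=16: 1+37=38, found

(1, 37)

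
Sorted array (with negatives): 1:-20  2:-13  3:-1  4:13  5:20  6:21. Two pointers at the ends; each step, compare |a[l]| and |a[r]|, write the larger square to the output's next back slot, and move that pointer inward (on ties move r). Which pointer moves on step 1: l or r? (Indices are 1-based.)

l=1 r=6: |-20|<=|21| out[6]=441, r--

r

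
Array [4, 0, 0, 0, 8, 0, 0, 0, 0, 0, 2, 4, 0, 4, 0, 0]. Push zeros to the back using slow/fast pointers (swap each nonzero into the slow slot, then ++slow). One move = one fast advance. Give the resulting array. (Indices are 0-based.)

[4, 8, 2, 4, 4, 0, 0, 0, 0, 0, 0, 0, 0, 0, 0, 0]

slow=0 fast=0: a[fast]=4≠0 swap→a[0]=4, slow++,fast++
slow=1 fast=1: a[fast]=0, fast++
slow=1 fast=2: a[fast]=0, fast++
slow=1 fast=3: a[fast]=0, fast++
slow=1 fast=4: a[fast]=8≠0 swap→a[1]=8, slow++,fast++
slow=2 fast=5: a[fast]=0, fast++
slow=2 fast=6: a[fast]=0, fast++
slow=2 fast=7: a[fast]=0, fast++
slow=2 fast=8: a[fast]=0, fast++
slow=2 fast=9: a[fast]=0, fast++
slow=2 fast=10: a[fast]=2≠0 swap→a[2]=2, slow++,fast++
slow=3 fast=11: a[fast]=4≠0 swap→a[3]=4, slow++,fast++
slow=4 fast=12: a[fast]=0, fast++
slow=4 fast=13: a[fast]=4≠0 swap→a[4]=4, slow++,fast++
slow=5 fast=14: a[fast]=0, fast++
slow=5 fast=15: a[fast]=0, fast++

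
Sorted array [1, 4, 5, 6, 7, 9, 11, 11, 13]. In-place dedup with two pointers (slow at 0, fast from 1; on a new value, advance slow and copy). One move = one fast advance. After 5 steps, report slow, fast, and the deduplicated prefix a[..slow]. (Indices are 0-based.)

(s=0,f=1) a[fast]=4≠a[slow]=1 write a[1]=4 → slow++,fast++
(s=1,f=2) a[fast]=5≠a[slow]=4 write a[2]=5 → slow++,fast++
(s=2,f=3) a[fast]=6≠a[slow]=5 write a[3]=6 → slow++,fast++
(s=3,f=4) a[fast]=7≠a[slow]=6 write a[4]=7 → slow++,fast++
(s=4,f=5) a[fast]=9≠a[slow]=7 write a[5]=9 → slow++,fast++

slow=5, fast=6, prefix=[1, 4, 5, 6, 7, 9]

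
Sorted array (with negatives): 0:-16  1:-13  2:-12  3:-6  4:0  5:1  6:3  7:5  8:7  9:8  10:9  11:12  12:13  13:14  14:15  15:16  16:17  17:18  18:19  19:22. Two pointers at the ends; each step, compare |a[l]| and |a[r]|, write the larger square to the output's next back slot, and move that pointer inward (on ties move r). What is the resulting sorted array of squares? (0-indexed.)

l=0 r=19: |-16|<=|22| out[19]=484, r--
l=0 r=18: |-16|<=|19| out[18]=361, r--
l=0 r=17: |-16|<=|18| out[17]=324, r--
l=0 r=16: |-16|<=|17| out[16]=289, r--
l=0 r=15: |-16|<=|16| out[15]=256, r--
l=0 r=14: |-16|>|15| out[14]=256, l++
l=1 r=14: |-13|<=|15| out[13]=225, r--
l=1 r=13: |-13|<=|14| out[12]=196, r--
l=1 r=12: |-13|<=|13| out[11]=169, r--
l=1 r=11: |-13|>|12| out[10]=169, l++
l=2 r=11: |-12|<=|12| out[9]=144, r--
l=2 r=10: |-12|>|9| out[8]=144, l++
l=3 r=10: |-6|<=|9| out[7]=81, r--
l=3 r=9: |-6|<=|8| out[6]=64, r--
l=3 r=8: |-6|<=|7| out[5]=49, r--
l=3 r=7: |-6|>|5| out[4]=36, l++
l=4 r=7: |0|<=|5| out[3]=25, r--
l=4 r=6: |0|<=|3| out[2]=9, r--
l=4 r=5: |0|<=|1| out[1]=1, r--
l=4 r=4: |0|<=|0| out[0]=0, r--

[0, 1, 9, 25, 36, 49, 64, 81, 144, 144, 169, 169, 196, 225, 256, 256, 289, 324, 361, 484]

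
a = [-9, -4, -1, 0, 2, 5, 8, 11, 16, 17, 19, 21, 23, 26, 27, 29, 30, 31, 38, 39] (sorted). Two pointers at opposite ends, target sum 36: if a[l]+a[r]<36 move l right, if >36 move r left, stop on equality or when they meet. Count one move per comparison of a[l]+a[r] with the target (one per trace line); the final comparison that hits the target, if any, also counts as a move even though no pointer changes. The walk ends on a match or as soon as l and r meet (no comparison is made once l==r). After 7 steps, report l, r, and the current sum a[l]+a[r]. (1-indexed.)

l=6, r=18, sum=36

l=1 r=20: -9+39=30 <36, l++
l=2 r=20: -4+39=35 <36, l++
l=3 r=20: -1+39=38 >36, r--
l=3 r=19: -1+38=37 >36, r--
l=3 r=18: -1+31=30 <36, l++
l=4 r=18: 0+31=31 <36, l++
l=5 r=18: 2+31=33 <36, l++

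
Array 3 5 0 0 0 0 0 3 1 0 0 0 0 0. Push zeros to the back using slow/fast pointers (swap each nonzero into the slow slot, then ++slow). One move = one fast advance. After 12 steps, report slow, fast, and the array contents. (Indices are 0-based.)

slow=4, fast=12, a=[3, 5, 3, 1, 0, 0, 0, 0, 0, 0, 0, 0, 0, 0]

slow=0 fast=0: a[fast]=3≠0 swap→a[0]=3, slow++,fast++
slow=1 fast=1: a[fast]=5≠0 swap→a[1]=5, slow++,fast++
slow=2 fast=2: a[fast]=0, fast++
slow=2 fast=3: a[fast]=0, fast++
slow=2 fast=4: a[fast]=0, fast++
slow=2 fast=5: a[fast]=0, fast++
slow=2 fast=6: a[fast]=0, fast++
slow=2 fast=7: a[fast]=3≠0 swap→a[2]=3, slow++,fast++
slow=3 fast=8: a[fast]=1≠0 swap→a[3]=1, slow++,fast++
slow=4 fast=9: a[fast]=0, fast++
slow=4 fast=10: a[fast]=0, fast++
slow=4 fast=11: a[fast]=0, fast++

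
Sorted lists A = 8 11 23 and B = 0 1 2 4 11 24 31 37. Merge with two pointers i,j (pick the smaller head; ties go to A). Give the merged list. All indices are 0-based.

[i=0,j=0] A[i]=8>B[j]=0 take 0 → j++
[i=0,j=1] A[i]=8>B[j]=1 take 1 → j++
[i=0,j=2] A[i]=8>B[j]=2 take 2 → j++
[i=0,j=3] A[i]=8>B[j]=4 take 4 → j++
[i=0,j=4] A[i]=8<=B[j]=11 take 8 → i++
[i=1,j=4] A[i]=11<=B[j]=11 take 11 → i++
[i=2,j=4] A[i]=23>B[j]=11 take 11 → j++
[i=2,j=5] A[i]=23<=B[j]=24 take 23 → i++
[i=3,j=5] A done, take B[j]=24 → j++
[i=3,j=6] A done, take B[j]=31 → j++
[i=3,j=7] A done, take B[j]=37 → j++

[0, 1, 2, 4, 8, 11, 11, 23, 24, 31, 37]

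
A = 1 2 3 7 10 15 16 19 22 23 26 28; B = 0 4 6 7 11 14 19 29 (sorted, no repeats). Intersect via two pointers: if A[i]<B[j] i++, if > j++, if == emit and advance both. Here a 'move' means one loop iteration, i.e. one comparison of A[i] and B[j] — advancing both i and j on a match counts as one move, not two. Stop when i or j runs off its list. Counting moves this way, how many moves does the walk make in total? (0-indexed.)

i=0 j=0: 1>0, j++
i=0 j=1: 1<4, i++
i=1 j=1: 2<4, i++
i=2 j=1: 3<4, i++
i=3 j=1: 7>4, j++
i=3 j=2: 7>6, j++
i=3 j=3: 7==7 emit, i++,j++
i=4 j=4: 10<11, i++
i=5 j=4: 15>11, j++
i=5 j=5: 15>14, j++
i=5 j=6: 15<19, i++
i=6 j=6: 16<19, i++
i=7 j=6: 19==19 emit, i++,j++
i=8 j=7: 22<29, i++
i=9 j=7: 23<29, i++
i=10 j=7: 26<29, i++
i=11 j=7: 28<29, i++

17 moves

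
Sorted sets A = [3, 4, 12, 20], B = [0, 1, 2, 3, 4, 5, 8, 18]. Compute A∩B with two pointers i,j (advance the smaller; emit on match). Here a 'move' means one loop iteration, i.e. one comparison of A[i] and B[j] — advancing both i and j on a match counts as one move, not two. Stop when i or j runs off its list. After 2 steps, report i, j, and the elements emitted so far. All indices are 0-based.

i=0 j=0: 3>0, j++
i=0 j=1: 3>1, j++

i=0, j=2, emitted=[]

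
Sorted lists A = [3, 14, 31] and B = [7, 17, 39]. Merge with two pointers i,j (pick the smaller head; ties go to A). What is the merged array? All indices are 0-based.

[i=0,j=0] A[i]=3<=B[j]=7 take 3 → i++
[i=1,j=0] A[i]=14>B[j]=7 take 7 → j++
[i=1,j=1] A[i]=14<=B[j]=17 take 14 → i++
[i=2,j=1] A[i]=31>B[j]=17 take 17 → j++
[i=2,j=2] A[i]=31<=B[j]=39 take 31 → i++
[i=3,j=2] A done, take B[j]=39 → j++

[3, 7, 14, 17, 31, 39]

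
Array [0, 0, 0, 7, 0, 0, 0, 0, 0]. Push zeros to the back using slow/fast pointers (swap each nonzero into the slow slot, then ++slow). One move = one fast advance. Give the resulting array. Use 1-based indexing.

[7, 0, 0, 0, 0, 0, 0, 0, 0]

slow=1 fast=1: a[fast]=0, fast++
slow=1 fast=2: a[fast]=0, fast++
slow=1 fast=3: a[fast]=0, fast++
slow=1 fast=4: a[fast]=7≠0 swap→a[1]=7, slow++,fast++
slow=2 fast=5: a[fast]=0, fast++
slow=2 fast=6: a[fast]=0, fast++
slow=2 fast=7: a[fast]=0, fast++
slow=2 fast=8: a[fast]=0, fast++
slow=2 fast=9: a[fast]=0, fast++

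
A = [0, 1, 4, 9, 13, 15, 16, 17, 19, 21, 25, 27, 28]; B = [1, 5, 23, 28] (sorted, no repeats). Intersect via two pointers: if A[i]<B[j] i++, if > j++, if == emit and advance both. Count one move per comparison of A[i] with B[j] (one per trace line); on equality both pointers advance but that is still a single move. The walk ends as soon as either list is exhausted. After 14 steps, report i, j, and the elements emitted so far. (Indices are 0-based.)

i=12, j=3, emitted=[1]

i=0 j=0: 0<1, i++
i=1 j=0: 1==1 emit, i++,j++
i=2 j=1: 4<5, i++
i=3 j=1: 9>5, j++
i=3 j=2: 9<23, i++
i=4 j=2: 13<23, i++
i=5 j=2: 15<23, i++
i=6 j=2: 16<23, i++
i=7 j=2: 17<23, i++
i=8 j=2: 19<23, i++
i=9 j=2: 21<23, i++
i=10 j=2: 25>23, j++
i=10 j=3: 25<28, i++
i=11 j=3: 27<28, i++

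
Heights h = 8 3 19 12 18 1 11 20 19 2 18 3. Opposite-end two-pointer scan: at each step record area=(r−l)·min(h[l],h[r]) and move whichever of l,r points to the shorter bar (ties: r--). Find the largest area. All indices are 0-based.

max area = 144

l=0 r=11: min(8,3)*11=33 best=33 *, r--
l=0 r=10: min(8,18)*10=80 best=80 *, l++
l=1 r=10: min(3,18)*9=27 best=80, l++
l=2 r=10: min(19,18)*8=144 best=144 *, r--
l=2 r=9: min(19,2)*7=14 best=144, r--
l=2 r=8: min(19,19)*6=114 best=144, r--
l=2 r=7: min(19,20)*5=95 best=144, l++
l=3 r=7: min(12,20)*4=48 best=144, l++
l=4 r=7: min(18,20)*3=54 best=144, l++
l=5 r=7: min(1,20)*2=2 best=144, l++
l=6 r=7: min(11,20)*1=11 best=144, l++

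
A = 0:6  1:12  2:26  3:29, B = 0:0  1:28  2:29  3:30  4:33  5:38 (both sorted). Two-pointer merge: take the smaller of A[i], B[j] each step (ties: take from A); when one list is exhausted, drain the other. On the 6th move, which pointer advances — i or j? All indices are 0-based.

i

[i=0,j=0] A[i]=6>B[j]=0 take 0 → j++
[i=0,j=1] A[i]=6<=B[j]=28 take 6 → i++
[i=1,j=1] A[i]=12<=B[j]=28 take 12 → i++
[i=2,j=1] A[i]=26<=B[j]=28 take 26 → i++
[i=3,j=1] A[i]=29>B[j]=28 take 28 → j++
[i=3,j=2] A[i]=29<=B[j]=29 take 29 → i++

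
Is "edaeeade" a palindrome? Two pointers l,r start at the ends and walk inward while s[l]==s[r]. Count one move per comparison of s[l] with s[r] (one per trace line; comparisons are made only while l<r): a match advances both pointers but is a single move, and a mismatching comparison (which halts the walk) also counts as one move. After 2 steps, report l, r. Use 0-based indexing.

l=2, r=5

[0,7] 'e'=='e' → l++,r--
[1,6] 'd'=='d' → l++,r--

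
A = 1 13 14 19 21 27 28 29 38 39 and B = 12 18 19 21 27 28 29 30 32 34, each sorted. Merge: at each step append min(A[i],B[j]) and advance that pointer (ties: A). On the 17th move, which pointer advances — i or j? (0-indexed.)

[i=0,j=0] A[i]=1<=B[j]=12 take 1 → i++
[i=1,j=0] A[i]=13>B[j]=12 take 12 → j++
[i=1,j=1] A[i]=13<=B[j]=18 take 13 → i++
[i=2,j=1] A[i]=14<=B[j]=18 take 14 → i++
[i=3,j=1] A[i]=19>B[j]=18 take 18 → j++
[i=3,j=2] A[i]=19<=B[j]=19 take 19 → i++
[i=4,j=2] A[i]=21>B[j]=19 take 19 → j++
[i=4,j=3] A[i]=21<=B[j]=21 take 21 → i++
[i=5,j=3] A[i]=27>B[j]=21 take 21 → j++
[i=5,j=4] A[i]=27<=B[j]=27 take 27 → i++
[i=6,j=4] A[i]=28>B[j]=27 take 27 → j++
[i=6,j=5] A[i]=28<=B[j]=28 take 28 → i++
[i=7,j=5] A[i]=29>B[j]=28 take 28 → j++
[i=7,j=6] A[i]=29<=B[j]=29 take 29 → i++
[i=8,j=6] A[i]=38>B[j]=29 take 29 → j++
[i=8,j=7] A[i]=38>B[j]=30 take 30 → j++
[i=8,j=8] A[i]=38>B[j]=32 take 32 → j++

j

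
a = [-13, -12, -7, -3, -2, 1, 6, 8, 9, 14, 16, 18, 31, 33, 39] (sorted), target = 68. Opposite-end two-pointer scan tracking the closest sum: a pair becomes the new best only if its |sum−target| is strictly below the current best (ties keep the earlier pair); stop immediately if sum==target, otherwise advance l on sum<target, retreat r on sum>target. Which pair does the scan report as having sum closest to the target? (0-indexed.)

l=0 r=14: -13+39=26 d=42 *, l++
l=1 r=14: -12+39=27 d=41 *, l++
l=2 r=14: -7+39=32 d=36 *, l++
l=3 r=14: -3+39=36 d=32 *, l++
l=4 r=14: -2+39=37 d=31 *, l++
l=5 r=14: 1+39=40 d=28 *, l++
l=6 r=14: 6+39=45 d=23 *, l++
l=7 r=14: 8+39=47 d=21 *, l++
l=8 r=14: 9+39=48 d=20 *, l++
l=9 r=14: 14+39=53 d=15 *, l++
l=10 r=14: 16+39=55 d=13 *, l++
l=11 r=14: 18+39=57 d=11 *, l++
l=12 r=14: 31+39=70 d=2 *, r--
l=12 r=13: 31+33=64 d=4, l++

pair (31, 39) with sum 70 (|Δ|=2)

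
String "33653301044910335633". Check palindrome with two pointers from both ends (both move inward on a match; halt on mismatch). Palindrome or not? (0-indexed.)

not a palindrome (mismatch at 8,11)

[0,19] '3'=='3' → l++,r--
[1,18] '3'=='3' → l++,r--
[2,17] '6'=='6' → l++,r--
[3,16] '5'=='5' → l++,r--
[4,15] '3'=='3' → l++,r--
[5,14] '3'=='3' → l++,r--
[6,13] '0'=='0' → l++,r--
[7,12] '1'=='1' → l++,r--
[8,11] '0'!='9' → stop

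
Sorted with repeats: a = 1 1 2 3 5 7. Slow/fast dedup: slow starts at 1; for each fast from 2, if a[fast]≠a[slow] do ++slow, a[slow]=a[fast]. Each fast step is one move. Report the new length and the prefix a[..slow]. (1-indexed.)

length 5; prefix = [1, 2, 3, 5, 7]

(s=1,f=2) a[fast]=1=a[slow] dup → fast++
(s=1,f=3) a[fast]=2≠a[slow]=1 write a[2]=2 → slow++,fast++
(s=2,f=4) a[fast]=3≠a[slow]=2 write a[3]=3 → slow++,fast++
(s=3,f=5) a[fast]=5≠a[slow]=3 write a[4]=5 → slow++,fast++
(s=4,f=6) a[fast]=7≠a[slow]=5 write a[5]=7 → slow++,fast++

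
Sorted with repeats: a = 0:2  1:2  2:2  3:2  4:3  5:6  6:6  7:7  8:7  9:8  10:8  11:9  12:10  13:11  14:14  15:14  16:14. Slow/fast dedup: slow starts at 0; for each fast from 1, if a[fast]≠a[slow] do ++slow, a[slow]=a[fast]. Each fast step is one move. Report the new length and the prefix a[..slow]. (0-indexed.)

(s=0,f=1) a[fast]=2=a[slow] dup → fast++
(s=0,f=2) a[fast]=2=a[slow] dup → fast++
(s=0,f=3) a[fast]=2=a[slow] dup → fast++
(s=0,f=4) a[fast]=3≠a[slow]=2 write a[1]=3 → slow++,fast++
(s=1,f=5) a[fast]=6≠a[slow]=3 write a[2]=6 → slow++,fast++
(s=2,f=6) a[fast]=6=a[slow] dup → fast++
(s=2,f=7) a[fast]=7≠a[slow]=6 write a[3]=7 → slow++,fast++
(s=3,f=8) a[fast]=7=a[slow] dup → fast++
(s=3,f=9) a[fast]=8≠a[slow]=7 write a[4]=8 → slow++,fast++
(s=4,f=10) a[fast]=8=a[slow] dup → fast++
(s=4,f=11) a[fast]=9≠a[slow]=8 write a[5]=9 → slow++,fast++
(s=5,f=12) a[fast]=10≠a[slow]=9 write a[6]=10 → slow++,fast++
(s=6,f=13) a[fast]=11≠a[slow]=10 write a[7]=11 → slow++,fast++
(s=7,f=14) a[fast]=14≠a[slow]=11 write a[8]=14 → slow++,fast++
(s=8,f=15) a[fast]=14=a[slow] dup → fast++
(s=8,f=16) a[fast]=14=a[slow] dup → fast++

length 9; prefix = [2, 3, 6, 7, 8, 9, 10, 11, 14]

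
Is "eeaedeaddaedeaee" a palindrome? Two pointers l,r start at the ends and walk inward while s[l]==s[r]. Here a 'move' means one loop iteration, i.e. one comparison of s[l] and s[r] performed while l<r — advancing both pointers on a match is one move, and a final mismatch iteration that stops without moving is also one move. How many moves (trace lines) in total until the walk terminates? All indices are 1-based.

8 moves

[1,16] 'e'=='e' → l++,r--
[2,15] 'e'=='e' → l++,r--
[3,14] 'a'=='a' → l++,r--
[4,13] 'e'=='e' → l++,r--
[5,12] 'd'=='d' → l++,r--
[6,11] 'e'=='e' → l++,r--
[7,10] 'a'=='a' → l++,r--
[8,9] 'd'=='d' → l++,r--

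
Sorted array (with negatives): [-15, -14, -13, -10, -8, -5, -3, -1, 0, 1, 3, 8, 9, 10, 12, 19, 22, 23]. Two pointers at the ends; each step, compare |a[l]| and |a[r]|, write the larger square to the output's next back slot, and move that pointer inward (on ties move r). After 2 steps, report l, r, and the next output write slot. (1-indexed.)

l=1, r=16, next write slot=16

l=1 r=18: |-15|<=|23| out[18]=529, r--
l=1 r=17: |-15|<=|22| out[17]=484, r--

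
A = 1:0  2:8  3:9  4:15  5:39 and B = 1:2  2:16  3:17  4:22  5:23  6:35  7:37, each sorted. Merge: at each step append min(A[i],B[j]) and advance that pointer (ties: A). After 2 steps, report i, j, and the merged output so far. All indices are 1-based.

i=2, j=2, merged so far=[0, 2]

[i=1,j=1] A[i]=0<=B[j]=2 take 0 → i++
[i=2,j=1] A[i]=8>B[j]=2 take 2 → j++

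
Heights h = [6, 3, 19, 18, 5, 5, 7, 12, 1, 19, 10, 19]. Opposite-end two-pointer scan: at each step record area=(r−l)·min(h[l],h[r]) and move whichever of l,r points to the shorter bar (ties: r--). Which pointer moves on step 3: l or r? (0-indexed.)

[0,11] min(6,19)*11=66 best=66 * → l++
[1,11] min(3,19)*10=30 best=66 → l++
[2,11] min(19,19)*9=171 best=171 * → r--

r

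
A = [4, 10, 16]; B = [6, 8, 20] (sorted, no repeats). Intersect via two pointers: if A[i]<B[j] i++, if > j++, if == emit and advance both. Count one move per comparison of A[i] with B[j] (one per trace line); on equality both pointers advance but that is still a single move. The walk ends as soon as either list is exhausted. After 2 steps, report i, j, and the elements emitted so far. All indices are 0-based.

i=0 j=0: 4<6, i++
i=1 j=0: 10>6, j++

i=1, j=1, emitted=[]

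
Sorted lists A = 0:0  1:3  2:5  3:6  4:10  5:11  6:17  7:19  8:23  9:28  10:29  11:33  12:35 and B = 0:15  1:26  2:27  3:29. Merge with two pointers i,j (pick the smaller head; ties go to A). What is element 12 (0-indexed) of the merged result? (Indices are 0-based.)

merged[12] = 28

i=0 j=0: A[i]=0<=B[j]=15 take 0, i++
i=1 j=0: A[i]=3<=B[j]=15 take 3, i++
i=2 j=0: A[i]=5<=B[j]=15 take 5, i++
i=3 j=0: A[i]=6<=B[j]=15 take 6, i++
i=4 j=0: A[i]=10<=B[j]=15 take 10, i++
i=5 j=0: A[i]=11<=B[j]=15 take 11, i++
i=6 j=0: A[i]=17>B[j]=15 take 15, j++
i=6 j=1: A[i]=17<=B[j]=26 take 17, i++
i=7 j=1: A[i]=19<=B[j]=26 take 19, i++
i=8 j=1: A[i]=23<=B[j]=26 take 23, i++
i=9 j=1: A[i]=28>B[j]=26 take 26, j++
i=9 j=2: A[i]=28>B[j]=27 take 27, j++
i=9 j=3: A[i]=28<=B[j]=29 take 28, i++
i=10 j=3: A[i]=29<=B[j]=29 take 29, i++
i=11 j=3: A[i]=33>B[j]=29 take 29, j++
i=11 j=4: B done, take A[i]=33, i++
i=12 j=4: B done, take A[i]=35, i++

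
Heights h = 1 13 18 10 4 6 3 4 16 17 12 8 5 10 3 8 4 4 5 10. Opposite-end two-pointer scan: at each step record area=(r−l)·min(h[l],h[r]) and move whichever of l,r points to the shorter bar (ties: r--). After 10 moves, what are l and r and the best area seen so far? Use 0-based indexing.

[0,19] min(1,10)*19=19 best=19 * → l++
[1,19] min(13,10)*18=180 best=180 * → r--
[1,18] min(13,5)*17=85 best=180 → r--
[1,17] min(13,4)*16=64 best=180 → r--
[1,16] min(13,4)*15=60 best=180 → r--
[1,15] min(13,8)*14=112 best=180 → r--
[1,14] min(13,3)*13=39 best=180 → r--
[1,13] min(13,10)*12=120 best=180 → r--
[1,12] min(13,5)*11=55 best=180 → r--
[1,11] min(13,8)*10=80 best=180 → r--

l=1, r=10, best area=180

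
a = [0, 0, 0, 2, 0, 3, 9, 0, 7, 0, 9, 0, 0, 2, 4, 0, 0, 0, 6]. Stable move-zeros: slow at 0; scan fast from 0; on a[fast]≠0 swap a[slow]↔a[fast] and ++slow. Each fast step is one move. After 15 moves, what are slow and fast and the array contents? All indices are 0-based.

slow=0 fast=0: a[fast]=0, fast++
slow=0 fast=1: a[fast]=0, fast++
slow=0 fast=2: a[fast]=0, fast++
slow=0 fast=3: a[fast]=2≠0 swap→a[0]=2, slow++,fast++
slow=1 fast=4: a[fast]=0, fast++
slow=1 fast=5: a[fast]=3≠0 swap→a[1]=3, slow++,fast++
slow=2 fast=6: a[fast]=9≠0 swap→a[2]=9, slow++,fast++
slow=3 fast=7: a[fast]=0, fast++
slow=3 fast=8: a[fast]=7≠0 swap→a[3]=7, slow++,fast++
slow=4 fast=9: a[fast]=0, fast++
slow=4 fast=10: a[fast]=9≠0 swap→a[4]=9, slow++,fast++
slow=5 fast=11: a[fast]=0, fast++
slow=5 fast=12: a[fast]=0, fast++
slow=5 fast=13: a[fast]=2≠0 swap→a[5]=2, slow++,fast++
slow=6 fast=14: a[fast]=4≠0 swap→a[6]=4, slow++,fast++

slow=7, fast=15, a=[2, 3, 9, 7, 9, 2, 4, 0, 0, 0, 0, 0, 0, 0, 0, 0, 0, 0, 6]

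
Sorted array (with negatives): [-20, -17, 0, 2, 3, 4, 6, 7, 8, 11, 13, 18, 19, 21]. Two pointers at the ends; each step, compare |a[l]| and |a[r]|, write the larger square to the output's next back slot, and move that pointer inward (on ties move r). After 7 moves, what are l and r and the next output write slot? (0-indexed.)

l=0 r=13: |-20|<=|21| out[13]=441, r--
l=0 r=12: |-20|>|19| out[12]=400, l++
l=1 r=12: |-17|<=|19| out[11]=361, r--
l=1 r=11: |-17|<=|18| out[10]=324, r--
l=1 r=10: |-17|>|13| out[9]=289, l++
l=2 r=10: |0|<=|13| out[8]=169, r--
l=2 r=9: |0|<=|11| out[7]=121, r--

l=2, r=8, next write slot=6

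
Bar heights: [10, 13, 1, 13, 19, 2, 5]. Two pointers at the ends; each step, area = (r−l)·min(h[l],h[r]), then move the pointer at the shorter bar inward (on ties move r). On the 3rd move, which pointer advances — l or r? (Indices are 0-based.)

l

l=0 r=6: min(10,5)*6=30 best=30 *, r--
l=0 r=5: min(10,2)*5=10 best=30, r--
l=0 r=4: min(10,19)*4=40 best=40 *, l++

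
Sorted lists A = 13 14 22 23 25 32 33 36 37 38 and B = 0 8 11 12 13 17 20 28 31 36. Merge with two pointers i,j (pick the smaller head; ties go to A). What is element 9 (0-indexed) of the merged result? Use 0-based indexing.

merged[9] = 22

[i=0,j=0] A[i]=13>B[j]=0 take 0 → j++
[i=0,j=1] A[i]=13>B[j]=8 take 8 → j++
[i=0,j=2] A[i]=13>B[j]=11 take 11 → j++
[i=0,j=3] A[i]=13>B[j]=12 take 12 → j++
[i=0,j=4] A[i]=13<=B[j]=13 take 13 → i++
[i=1,j=4] A[i]=14>B[j]=13 take 13 → j++
[i=1,j=5] A[i]=14<=B[j]=17 take 14 → i++
[i=2,j=5] A[i]=22>B[j]=17 take 17 → j++
[i=2,j=6] A[i]=22>B[j]=20 take 20 → j++
[i=2,j=7] A[i]=22<=B[j]=28 take 22 → i++
[i=3,j=7] A[i]=23<=B[j]=28 take 23 → i++
[i=4,j=7] A[i]=25<=B[j]=28 take 25 → i++
[i=5,j=7] A[i]=32>B[j]=28 take 28 → j++
[i=5,j=8] A[i]=32>B[j]=31 take 31 → j++
[i=5,j=9] A[i]=32<=B[j]=36 take 32 → i++
[i=6,j=9] A[i]=33<=B[j]=36 take 33 → i++
[i=7,j=9] A[i]=36<=B[j]=36 take 36 → i++
[i=8,j=9] A[i]=37>B[j]=36 take 36 → j++
[i=8,j=10] B done, take A[i]=37 → i++
[i=9,j=10] B done, take A[i]=38 → i++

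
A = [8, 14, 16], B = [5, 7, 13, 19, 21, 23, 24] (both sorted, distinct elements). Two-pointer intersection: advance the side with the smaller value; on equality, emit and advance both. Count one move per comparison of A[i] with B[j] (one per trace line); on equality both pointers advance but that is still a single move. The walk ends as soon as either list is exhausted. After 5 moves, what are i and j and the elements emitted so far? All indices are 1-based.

i=1 j=1: 8>5, j++
i=1 j=2: 8>7, j++
i=1 j=3: 8<13, i++
i=2 j=3: 14>13, j++
i=2 j=4: 14<19, i++

i=3, j=4, emitted=[]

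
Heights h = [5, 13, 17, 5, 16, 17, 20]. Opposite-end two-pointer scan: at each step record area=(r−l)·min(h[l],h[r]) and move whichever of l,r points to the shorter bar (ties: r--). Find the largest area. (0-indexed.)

max area = 68

[0,6] min(5,20)*6=30 best=30 * → l++
[1,6] min(13,20)*5=65 best=65 * → l++
[2,6] min(17,20)*4=68 best=68 * → l++
[3,6] min(5,20)*3=15 best=68 → l++
[4,6] min(16,20)*2=32 best=68 → l++
[5,6] min(17,20)*1=17 best=68 → l++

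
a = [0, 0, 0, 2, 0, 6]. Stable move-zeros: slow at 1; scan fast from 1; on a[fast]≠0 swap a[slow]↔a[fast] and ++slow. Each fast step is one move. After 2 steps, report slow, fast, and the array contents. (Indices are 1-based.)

slow=1 fast=1: a[fast]=0, fast++
slow=1 fast=2: a[fast]=0, fast++

slow=1, fast=3, a=[0, 0, 0, 2, 0, 6]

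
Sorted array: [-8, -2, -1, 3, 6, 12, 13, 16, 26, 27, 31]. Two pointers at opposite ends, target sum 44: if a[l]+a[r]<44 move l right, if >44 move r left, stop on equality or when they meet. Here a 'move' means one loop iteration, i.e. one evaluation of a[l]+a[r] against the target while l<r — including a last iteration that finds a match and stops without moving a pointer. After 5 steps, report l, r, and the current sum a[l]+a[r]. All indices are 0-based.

l=5, r=10, sum=43

l=0 r=10: -8+31=23 <44, l++
l=1 r=10: -2+31=29 <44, l++
l=2 r=10: -1+31=30 <44, l++
l=3 r=10: 3+31=34 <44, l++
l=4 r=10: 6+31=37 <44, l++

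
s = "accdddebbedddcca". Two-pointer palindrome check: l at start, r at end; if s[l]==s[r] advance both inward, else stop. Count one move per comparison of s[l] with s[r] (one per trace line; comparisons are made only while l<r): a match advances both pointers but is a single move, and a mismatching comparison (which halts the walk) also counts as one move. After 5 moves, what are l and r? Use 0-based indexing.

l=5, r=10

l=0 r=15: 'a'=='a', l++,r--
l=1 r=14: 'c'=='c', l++,r--
l=2 r=13: 'c'=='c', l++,r--
l=3 r=12: 'd'=='d', l++,r--
l=4 r=11: 'd'=='d', l++,r--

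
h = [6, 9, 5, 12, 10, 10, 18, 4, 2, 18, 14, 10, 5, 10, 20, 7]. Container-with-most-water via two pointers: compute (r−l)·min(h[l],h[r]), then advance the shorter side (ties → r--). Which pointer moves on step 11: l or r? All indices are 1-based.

[1,16] min(6,7)*15=90 best=90 * → l++
[2,16] min(9,7)*14=98 best=98 * → r--
[2,15] min(9,20)*13=117 best=117 * → l++
[3,15] min(5,20)*12=60 best=117 → l++
[4,15] min(12,20)*11=132 best=132 * → l++
[5,15] min(10,20)*10=100 best=132 → l++
[6,15] min(10,20)*9=90 best=132 → l++
[7,15] min(18,20)*8=144 best=144 * → l++
[8,15] min(4,20)*7=28 best=144 → l++
[9,15] min(2,20)*6=12 best=144 → l++
[10,15] min(18,20)*5=90 best=144 → l++

l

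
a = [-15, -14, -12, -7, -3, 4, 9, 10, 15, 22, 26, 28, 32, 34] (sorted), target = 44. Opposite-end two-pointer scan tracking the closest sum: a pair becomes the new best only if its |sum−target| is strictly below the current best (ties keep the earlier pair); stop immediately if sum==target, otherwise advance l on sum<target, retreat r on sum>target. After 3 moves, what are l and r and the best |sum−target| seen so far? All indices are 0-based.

l=0 r=13: -15+34=19 d=25 *, l++
l=1 r=13: -14+34=20 d=24 *, l++
l=2 r=13: -12+34=22 d=22 *, l++

l=3, r=13, best |Δ|=22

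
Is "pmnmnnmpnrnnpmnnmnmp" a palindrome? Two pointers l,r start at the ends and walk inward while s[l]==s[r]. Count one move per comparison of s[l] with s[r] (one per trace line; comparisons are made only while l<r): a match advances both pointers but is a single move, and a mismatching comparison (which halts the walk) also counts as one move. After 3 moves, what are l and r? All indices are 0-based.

[0,19] 'p'=='p' → l++,r--
[1,18] 'm'=='m' → l++,r--
[2,17] 'n'=='n' → l++,r--

l=3, r=16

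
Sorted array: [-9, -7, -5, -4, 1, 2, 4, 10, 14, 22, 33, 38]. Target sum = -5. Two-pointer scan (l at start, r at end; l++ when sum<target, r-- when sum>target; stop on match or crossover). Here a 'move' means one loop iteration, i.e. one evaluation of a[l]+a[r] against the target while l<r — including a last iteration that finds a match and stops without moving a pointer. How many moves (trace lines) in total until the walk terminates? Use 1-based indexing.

6 moves

[1,12] -9+38=29 >-5 → r--
[1,11] -9+33=24 >-5 → r--
[1,10] -9+22=13 >-5 → r--
[1,9] -9+14=5 >-5 → r--
[1,8] -9+10=1 >-5 → r--
[1,7] -9+4=-5 → found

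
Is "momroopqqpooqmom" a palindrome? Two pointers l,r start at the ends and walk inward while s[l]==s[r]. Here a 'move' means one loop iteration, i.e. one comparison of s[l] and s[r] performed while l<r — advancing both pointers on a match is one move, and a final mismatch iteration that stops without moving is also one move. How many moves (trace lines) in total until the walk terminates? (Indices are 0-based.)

[0,15] 'm'=='m' → l++,r--
[1,14] 'o'=='o' → l++,r--
[2,13] 'm'=='m' → l++,r--
[3,12] 'r'!='q' → stop

4 moves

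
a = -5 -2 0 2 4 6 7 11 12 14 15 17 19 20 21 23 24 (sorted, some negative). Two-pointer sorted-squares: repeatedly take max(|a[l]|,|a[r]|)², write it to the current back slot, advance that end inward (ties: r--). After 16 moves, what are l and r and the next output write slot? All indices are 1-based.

l=3, r=3, next write slot=1

l=1 r=17: |-5|<=|24| out[17]=576, r--
l=1 r=16: |-5|<=|23| out[16]=529, r--
l=1 r=15: |-5|<=|21| out[15]=441, r--
l=1 r=14: |-5|<=|20| out[14]=400, r--
l=1 r=13: |-5|<=|19| out[13]=361, r--
l=1 r=12: |-5|<=|17| out[12]=289, r--
l=1 r=11: |-5|<=|15| out[11]=225, r--
l=1 r=10: |-5|<=|14| out[10]=196, r--
l=1 r=9: |-5|<=|12| out[9]=144, r--
l=1 r=8: |-5|<=|11| out[8]=121, r--
l=1 r=7: |-5|<=|7| out[7]=49, r--
l=1 r=6: |-5|<=|6| out[6]=36, r--
l=1 r=5: |-5|>|4| out[5]=25, l++
l=2 r=5: |-2|<=|4| out[4]=16, r--
l=2 r=4: |-2|<=|2| out[3]=4, r--
l=2 r=3: |-2|>|0| out[2]=4, l++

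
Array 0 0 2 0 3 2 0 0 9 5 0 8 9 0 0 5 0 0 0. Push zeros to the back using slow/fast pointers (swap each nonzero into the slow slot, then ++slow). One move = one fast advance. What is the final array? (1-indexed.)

[2, 3, 2, 9, 5, 8, 9, 5, 0, 0, 0, 0, 0, 0, 0, 0, 0, 0, 0]

slow=1 fast=1: a[fast]=0, fast++
slow=1 fast=2: a[fast]=0, fast++
slow=1 fast=3: a[fast]=2≠0 swap→a[1]=2, slow++,fast++
slow=2 fast=4: a[fast]=0, fast++
slow=2 fast=5: a[fast]=3≠0 swap→a[2]=3, slow++,fast++
slow=3 fast=6: a[fast]=2≠0 swap→a[3]=2, slow++,fast++
slow=4 fast=7: a[fast]=0, fast++
slow=4 fast=8: a[fast]=0, fast++
slow=4 fast=9: a[fast]=9≠0 swap→a[4]=9, slow++,fast++
slow=5 fast=10: a[fast]=5≠0 swap→a[5]=5, slow++,fast++
slow=6 fast=11: a[fast]=0, fast++
slow=6 fast=12: a[fast]=8≠0 swap→a[6]=8, slow++,fast++
slow=7 fast=13: a[fast]=9≠0 swap→a[7]=9, slow++,fast++
slow=8 fast=14: a[fast]=0, fast++
slow=8 fast=15: a[fast]=0, fast++
slow=8 fast=16: a[fast]=5≠0 swap→a[8]=5, slow++,fast++
slow=9 fast=17: a[fast]=0, fast++
slow=9 fast=18: a[fast]=0, fast++
slow=9 fast=19: a[fast]=0, fast++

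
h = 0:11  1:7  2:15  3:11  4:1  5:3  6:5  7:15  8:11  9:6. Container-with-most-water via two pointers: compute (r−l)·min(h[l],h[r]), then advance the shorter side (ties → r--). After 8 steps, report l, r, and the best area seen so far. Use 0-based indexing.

l=2, r=3, best area=88

l=0 r=9: min(11,6)*9=54 best=54 *, r--
l=0 r=8: min(11,11)*8=88 best=88 *, r--
l=0 r=7: min(11,15)*7=77 best=88, l++
l=1 r=7: min(7,15)*6=42 best=88, l++
l=2 r=7: min(15,15)*5=75 best=88, r--
l=2 r=6: min(15,5)*4=20 best=88, r--
l=2 r=5: min(15,3)*3=9 best=88, r--
l=2 r=4: min(15,1)*2=2 best=88, r--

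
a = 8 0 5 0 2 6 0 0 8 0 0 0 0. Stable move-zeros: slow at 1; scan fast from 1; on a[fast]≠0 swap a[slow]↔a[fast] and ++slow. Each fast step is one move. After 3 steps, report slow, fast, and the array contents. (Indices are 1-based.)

slow=3, fast=4, a=[8, 5, 0, 0, 2, 6, 0, 0, 8, 0, 0, 0, 0]

(s=1,f=1) a[fast]=8≠0 swap→a[1]=8 → slow++,fast++
(s=2,f=2) a[fast]=0 → fast++
(s=2,f=3) a[fast]=5≠0 swap→a[2]=5 → slow++,fast++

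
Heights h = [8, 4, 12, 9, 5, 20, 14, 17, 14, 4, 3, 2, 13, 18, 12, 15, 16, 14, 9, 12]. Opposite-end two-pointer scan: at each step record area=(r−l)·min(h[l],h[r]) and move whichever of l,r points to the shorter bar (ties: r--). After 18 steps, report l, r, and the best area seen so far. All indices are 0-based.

l=5, r=6, best area=204

l=0 r=19: min(8,12)*19=152 best=152 *, l++
l=1 r=19: min(4,12)*18=72 best=152, l++
l=2 r=19: min(12,12)*17=204 best=204 *, r--
l=2 r=18: min(12,9)*16=144 best=204, r--
l=2 r=17: min(12,14)*15=180 best=204, l++
l=3 r=17: min(9,14)*14=126 best=204, l++
l=4 r=17: min(5,14)*13=65 best=204, l++
l=5 r=17: min(20,14)*12=168 best=204, r--
l=5 r=16: min(20,16)*11=176 best=204, r--
l=5 r=15: min(20,15)*10=150 best=204, r--
l=5 r=14: min(20,12)*9=108 best=204, r--
l=5 r=13: min(20,18)*8=144 best=204, r--
l=5 r=12: min(20,13)*7=91 best=204, r--
l=5 r=11: min(20,2)*6=12 best=204, r--
l=5 r=10: min(20,3)*5=15 best=204, r--
l=5 r=9: min(20,4)*4=16 best=204, r--
l=5 r=8: min(20,14)*3=42 best=204, r--
l=5 r=7: min(20,17)*2=34 best=204, r--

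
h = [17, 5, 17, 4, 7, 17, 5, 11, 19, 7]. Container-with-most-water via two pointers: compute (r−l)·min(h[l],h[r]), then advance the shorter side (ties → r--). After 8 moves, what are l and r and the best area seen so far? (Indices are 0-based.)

l=7, r=8, best area=136

l=0 r=9: min(17,7)*9=63 best=63 *, r--
l=0 r=8: min(17,19)*8=136 best=136 *, l++
l=1 r=8: min(5,19)*7=35 best=136, l++
l=2 r=8: min(17,19)*6=102 best=136, l++
l=3 r=8: min(4,19)*5=20 best=136, l++
l=4 r=8: min(7,19)*4=28 best=136, l++
l=5 r=8: min(17,19)*3=51 best=136, l++
l=6 r=8: min(5,19)*2=10 best=136, l++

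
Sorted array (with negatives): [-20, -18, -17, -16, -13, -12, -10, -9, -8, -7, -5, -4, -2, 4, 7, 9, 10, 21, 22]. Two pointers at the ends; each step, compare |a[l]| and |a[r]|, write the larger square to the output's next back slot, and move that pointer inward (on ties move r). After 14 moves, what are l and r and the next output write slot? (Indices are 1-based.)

l=10, r=14, next write slot=5

l=1 r=19: |-20|<=|22| out[19]=484, r--
l=1 r=18: |-20|<=|21| out[18]=441, r--
l=1 r=17: |-20|>|10| out[17]=400, l++
l=2 r=17: |-18|>|10| out[16]=324, l++
l=3 r=17: |-17|>|10| out[15]=289, l++
l=4 r=17: |-16|>|10| out[14]=256, l++
l=5 r=17: |-13|>|10| out[13]=169, l++
l=6 r=17: |-12|>|10| out[12]=144, l++
l=7 r=17: |-10|<=|10| out[11]=100, r--
l=7 r=16: |-10|>|9| out[10]=100, l++
l=8 r=16: |-9|<=|9| out[9]=81, r--
l=8 r=15: |-9|>|7| out[8]=81, l++
l=9 r=15: |-8|>|7| out[7]=64, l++
l=10 r=15: |-7|<=|7| out[6]=49, r--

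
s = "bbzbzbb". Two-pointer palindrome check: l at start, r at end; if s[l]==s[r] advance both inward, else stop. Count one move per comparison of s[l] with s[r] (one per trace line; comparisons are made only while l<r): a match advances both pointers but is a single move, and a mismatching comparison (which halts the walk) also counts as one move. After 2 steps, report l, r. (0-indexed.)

l=2, r=4

l=0 r=6: 'b'=='b', l++,r--
l=1 r=5: 'b'=='b', l++,r--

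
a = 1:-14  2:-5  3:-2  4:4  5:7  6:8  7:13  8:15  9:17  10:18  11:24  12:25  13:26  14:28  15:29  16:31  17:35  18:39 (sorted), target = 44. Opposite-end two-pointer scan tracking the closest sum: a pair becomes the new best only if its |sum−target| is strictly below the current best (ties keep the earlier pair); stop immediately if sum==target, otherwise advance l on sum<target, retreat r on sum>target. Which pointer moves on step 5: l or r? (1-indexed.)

[1,18] -14+39=25 d=19 * → l++
[2,18] -5+39=34 d=10 * → l++
[3,18] -2+39=37 d=7 * → l++
[4,18] 4+39=43 d=1 * → l++
[5,18] 7+39=46 d=2 → r--

r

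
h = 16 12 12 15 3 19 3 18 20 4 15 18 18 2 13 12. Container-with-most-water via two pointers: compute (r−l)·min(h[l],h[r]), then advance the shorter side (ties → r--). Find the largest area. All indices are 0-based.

[0,15] min(16,12)*15=180 best=180 * → r--
[0,14] min(16,13)*14=182 best=182 * → r--
[0,13] min(16,2)*13=26 best=182 → r--
[0,12] min(16,18)*12=192 best=192 * → l++
[1,12] min(12,18)*11=132 best=192 → l++
[2,12] min(12,18)*10=120 best=192 → l++
[3,12] min(15,18)*9=135 best=192 → l++
[4,12] min(3,18)*8=24 best=192 → l++
[5,12] min(19,18)*7=126 best=192 → r--
[5,11] min(19,18)*6=108 best=192 → r--
[5,10] min(19,15)*5=75 best=192 → r--
[5,9] min(19,4)*4=16 best=192 → r--
[5,8] min(19,20)*3=57 best=192 → l++
[6,8] min(3,20)*2=6 best=192 → l++
[7,8] min(18,20)*1=18 best=192 → l++

max area = 192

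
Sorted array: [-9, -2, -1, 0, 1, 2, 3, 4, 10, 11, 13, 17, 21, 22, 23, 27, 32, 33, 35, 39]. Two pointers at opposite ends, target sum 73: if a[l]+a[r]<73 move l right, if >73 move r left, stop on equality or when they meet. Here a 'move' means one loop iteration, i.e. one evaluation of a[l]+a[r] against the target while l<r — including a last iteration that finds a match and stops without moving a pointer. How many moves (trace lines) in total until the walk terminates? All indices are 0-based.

19 moves

l=0 r=19: -9+39=30 <73, l++
l=1 r=19: -2+39=37 <73, l++
l=2 r=19: -1+39=38 <73, l++
l=3 r=19: 0+39=39 <73, l++
l=4 r=19: 1+39=40 <73, l++
l=5 r=19: 2+39=41 <73, l++
l=6 r=19: 3+39=42 <73, l++
l=7 r=19: 4+39=43 <73, l++
l=8 r=19: 10+39=49 <73, l++
l=9 r=19: 11+39=50 <73, l++
l=10 r=19: 13+39=52 <73, l++
l=11 r=19: 17+39=56 <73, l++
l=12 r=19: 21+39=60 <73, l++
l=13 r=19: 22+39=61 <73, l++
l=14 r=19: 23+39=62 <73, l++
l=15 r=19: 27+39=66 <73, l++
l=16 r=19: 32+39=71 <73, l++
l=17 r=19: 33+39=72 <73, l++
l=18 r=19: 35+39=74 >73, r--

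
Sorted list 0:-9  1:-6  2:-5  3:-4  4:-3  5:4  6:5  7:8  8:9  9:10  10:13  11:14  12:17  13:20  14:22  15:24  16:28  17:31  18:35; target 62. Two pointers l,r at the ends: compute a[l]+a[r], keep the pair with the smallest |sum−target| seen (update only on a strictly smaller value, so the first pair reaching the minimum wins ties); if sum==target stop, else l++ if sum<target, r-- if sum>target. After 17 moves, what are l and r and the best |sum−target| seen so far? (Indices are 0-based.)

[0,18] -9+35=26 d=36 * → l++
[1,18] -6+35=29 d=33 * → l++
[2,18] -5+35=30 d=32 * → l++
[3,18] -4+35=31 d=31 * → l++
[4,18] -3+35=32 d=30 * → l++
[5,18] 4+35=39 d=23 * → l++
[6,18] 5+35=40 d=22 * → l++
[7,18] 8+35=43 d=19 * → l++
[8,18] 9+35=44 d=18 * → l++
[9,18] 10+35=45 d=17 * → l++
[10,18] 13+35=48 d=14 * → l++
[11,18] 14+35=49 d=13 * → l++
[12,18] 17+35=52 d=10 * → l++
[13,18] 20+35=55 d=7 * → l++
[14,18] 22+35=57 d=5 * → l++
[15,18] 24+35=59 d=3 * → l++
[16,18] 28+35=63 d=1 * → r--

l=16, r=17, best |Δ|=1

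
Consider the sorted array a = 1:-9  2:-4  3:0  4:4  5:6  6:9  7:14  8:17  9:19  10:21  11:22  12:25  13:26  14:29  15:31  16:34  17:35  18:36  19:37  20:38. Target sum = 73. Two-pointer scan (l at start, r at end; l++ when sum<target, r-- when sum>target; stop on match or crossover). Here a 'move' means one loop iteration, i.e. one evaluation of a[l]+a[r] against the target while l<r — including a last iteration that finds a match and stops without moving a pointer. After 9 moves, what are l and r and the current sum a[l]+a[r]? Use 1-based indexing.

l=10, r=20, sum=59

[1,20] -9+38=29 <73 → l++
[2,20] -4+38=34 <73 → l++
[3,20] 0+38=38 <73 → l++
[4,20] 4+38=42 <73 → l++
[5,20] 6+38=44 <73 → l++
[6,20] 9+38=47 <73 → l++
[7,20] 14+38=52 <73 → l++
[8,20] 17+38=55 <73 → l++
[9,20] 19+38=57 <73 → l++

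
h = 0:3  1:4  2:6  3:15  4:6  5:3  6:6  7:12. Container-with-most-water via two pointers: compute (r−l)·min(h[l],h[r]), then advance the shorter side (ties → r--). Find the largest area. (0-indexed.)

max area = 48

[0,7] min(3,12)*7=21 best=21 * → l++
[1,7] min(4,12)*6=24 best=24 * → l++
[2,7] min(6,12)*5=30 best=30 * → l++
[3,7] min(15,12)*4=48 best=48 * → r--
[3,6] min(15,6)*3=18 best=48 → r--
[3,5] min(15,3)*2=6 best=48 → r--
[3,4] min(15,6)*1=6 best=48 → r--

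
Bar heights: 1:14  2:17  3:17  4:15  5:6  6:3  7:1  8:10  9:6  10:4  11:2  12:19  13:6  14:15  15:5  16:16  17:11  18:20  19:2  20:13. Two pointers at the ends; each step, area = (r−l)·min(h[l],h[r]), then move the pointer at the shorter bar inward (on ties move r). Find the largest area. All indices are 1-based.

l=1 r=20: min(14,13)*19=247 best=247 *, r--
l=1 r=19: min(14,2)*18=36 best=247, r--
l=1 r=18: min(14,20)*17=238 best=247, l++
l=2 r=18: min(17,20)*16=272 best=272 *, l++
l=3 r=18: min(17,20)*15=255 best=272, l++
l=4 r=18: min(15,20)*14=210 best=272, l++
l=5 r=18: min(6,20)*13=78 best=272, l++
l=6 r=18: min(3,20)*12=36 best=272, l++
l=7 r=18: min(1,20)*11=11 best=272, l++
l=8 r=18: min(10,20)*10=100 best=272, l++
l=9 r=18: min(6,20)*9=54 best=272, l++
l=10 r=18: min(4,20)*8=32 best=272, l++
l=11 r=18: min(2,20)*7=14 best=272, l++
l=12 r=18: min(19,20)*6=114 best=272, l++
l=13 r=18: min(6,20)*5=30 best=272, l++
l=14 r=18: min(15,20)*4=60 best=272, l++
l=15 r=18: min(5,20)*3=15 best=272, l++
l=16 r=18: min(16,20)*2=32 best=272, l++
l=17 r=18: min(11,20)*1=11 best=272, l++

max area = 272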